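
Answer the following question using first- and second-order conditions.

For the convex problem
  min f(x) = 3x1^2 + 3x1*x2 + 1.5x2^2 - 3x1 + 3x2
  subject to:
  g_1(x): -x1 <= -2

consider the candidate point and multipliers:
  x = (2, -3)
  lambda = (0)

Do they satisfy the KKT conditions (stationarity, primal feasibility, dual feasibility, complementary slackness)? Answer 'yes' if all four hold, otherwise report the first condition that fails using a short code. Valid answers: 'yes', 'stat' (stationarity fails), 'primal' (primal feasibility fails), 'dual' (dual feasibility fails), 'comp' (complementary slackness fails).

Gradient of f: grad f(x) = Q x + c = (0, 0)
Constraint values g_i(x) = a_i^T x - b_i:
  g_1((2, -3)) = 0
Stationarity residual: grad f(x) + sum_i lambda_i a_i = (0, 0)
  -> stationarity OK
Primal feasibility (all g_i <= 0): OK
Dual feasibility (all lambda_i >= 0): OK
Complementary slackness (lambda_i * g_i(x) = 0 for all i): OK

Verdict: yes, KKT holds.

yes


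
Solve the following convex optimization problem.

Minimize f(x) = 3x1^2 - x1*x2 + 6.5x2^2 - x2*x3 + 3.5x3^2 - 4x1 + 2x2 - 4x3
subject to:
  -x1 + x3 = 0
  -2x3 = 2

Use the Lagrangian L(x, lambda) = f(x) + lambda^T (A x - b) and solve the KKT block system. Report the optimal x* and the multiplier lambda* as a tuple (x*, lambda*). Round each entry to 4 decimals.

Form the Lagrangian:
  L(x, lambda) = (1/2) x^T Q x + c^T x + lambda^T (A x - b)
Stationarity (grad_x L = 0): Q x + c + A^T lambda = 0.
Primal feasibility: A x = b.

This gives the KKT block system:
  [ Q   A^T ] [ x     ]   [-c ]
  [ A    0  ] [ lambda ] = [ b ]

Solving the linear system:
  x*      = (-1, -0.3077, -1)
  lambda* = (-9.6923, -10.1923)
  f(x*)   = 13.8846

x* = (-1, -0.3077, -1), lambda* = (-9.6923, -10.1923)


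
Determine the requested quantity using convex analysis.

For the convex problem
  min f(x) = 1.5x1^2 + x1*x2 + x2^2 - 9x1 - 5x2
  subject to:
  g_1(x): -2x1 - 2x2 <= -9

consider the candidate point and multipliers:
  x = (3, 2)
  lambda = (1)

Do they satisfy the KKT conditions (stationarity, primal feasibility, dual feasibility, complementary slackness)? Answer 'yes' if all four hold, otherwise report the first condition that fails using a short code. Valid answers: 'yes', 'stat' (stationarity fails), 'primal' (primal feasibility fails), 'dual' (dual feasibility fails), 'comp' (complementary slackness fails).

Gradient of f: grad f(x) = Q x + c = (2, 2)
Constraint values g_i(x) = a_i^T x - b_i:
  g_1((3, 2)) = -1
Stationarity residual: grad f(x) + sum_i lambda_i a_i = (0, 0)
  -> stationarity OK
Primal feasibility (all g_i <= 0): OK
Dual feasibility (all lambda_i >= 0): OK
Complementary slackness (lambda_i * g_i(x) = 0 for all i): FAILS

Verdict: the first failing condition is complementary_slackness -> comp.

comp


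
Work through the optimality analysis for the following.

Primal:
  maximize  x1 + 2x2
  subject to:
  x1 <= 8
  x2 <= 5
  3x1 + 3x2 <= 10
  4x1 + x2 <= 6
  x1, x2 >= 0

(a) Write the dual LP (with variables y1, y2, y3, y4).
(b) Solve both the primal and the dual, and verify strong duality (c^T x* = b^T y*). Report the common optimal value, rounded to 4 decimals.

The standard primal-dual pair for 'max c^T x s.t. A x <= b, x >= 0' is:
  Dual:  min b^T y  s.t.  A^T y >= c,  y >= 0.

So the dual LP is:
  minimize  8y1 + 5y2 + 10y3 + 6y4
  subject to:
    y1 + 3y3 + 4y4 >= 1
    y2 + 3y3 + y4 >= 2
    y1, y2, y3, y4 >= 0

Solving the primal: x* = (0, 3.3333).
  primal value c^T x* = 6.6667.
Solving the dual: y* = (0, 0, 0.6667, 0).
  dual value b^T y* = 6.6667.
Strong duality: c^T x* = b^T y*. Confirmed.

6.6667


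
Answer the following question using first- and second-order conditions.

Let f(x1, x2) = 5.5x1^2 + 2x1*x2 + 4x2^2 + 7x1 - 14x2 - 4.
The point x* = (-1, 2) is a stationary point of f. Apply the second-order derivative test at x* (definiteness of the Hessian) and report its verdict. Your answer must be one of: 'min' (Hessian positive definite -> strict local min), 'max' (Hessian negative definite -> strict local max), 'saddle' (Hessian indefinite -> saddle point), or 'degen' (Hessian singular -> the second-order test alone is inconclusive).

Compute the Hessian H = grad^2 f:
  H = [[11, 2], [2, 8]]
Verify stationarity: grad f(x*) = H x* + g = (0, 0).
Eigenvalues of H: 7, 12.
Both eigenvalues > 0, so H is positive definite -> x* is a strict local min.

min


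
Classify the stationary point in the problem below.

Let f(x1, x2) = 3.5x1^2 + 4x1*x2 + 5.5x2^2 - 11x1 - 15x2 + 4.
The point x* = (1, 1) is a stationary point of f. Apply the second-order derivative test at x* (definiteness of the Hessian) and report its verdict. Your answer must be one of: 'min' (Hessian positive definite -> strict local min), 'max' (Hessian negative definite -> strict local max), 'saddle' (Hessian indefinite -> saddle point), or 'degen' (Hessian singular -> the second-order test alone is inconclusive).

Compute the Hessian H = grad^2 f:
  H = [[7, 4], [4, 11]]
Verify stationarity: grad f(x*) = H x* + g = (0, 0).
Eigenvalues of H: 4.5279, 13.4721.
Both eigenvalues > 0, so H is positive definite -> x* is a strict local min.

min


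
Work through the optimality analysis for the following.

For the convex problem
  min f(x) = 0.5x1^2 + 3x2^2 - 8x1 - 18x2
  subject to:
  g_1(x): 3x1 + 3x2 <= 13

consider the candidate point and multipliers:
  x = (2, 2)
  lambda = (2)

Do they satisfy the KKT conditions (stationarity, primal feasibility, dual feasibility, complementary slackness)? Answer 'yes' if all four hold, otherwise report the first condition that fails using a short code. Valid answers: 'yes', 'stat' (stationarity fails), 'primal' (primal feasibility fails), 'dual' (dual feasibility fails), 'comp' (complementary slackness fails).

Gradient of f: grad f(x) = Q x + c = (-6, -6)
Constraint values g_i(x) = a_i^T x - b_i:
  g_1((2, 2)) = -1
Stationarity residual: grad f(x) + sum_i lambda_i a_i = (0, 0)
  -> stationarity OK
Primal feasibility (all g_i <= 0): OK
Dual feasibility (all lambda_i >= 0): OK
Complementary slackness (lambda_i * g_i(x) = 0 for all i): FAILS

Verdict: the first failing condition is complementary_slackness -> comp.

comp


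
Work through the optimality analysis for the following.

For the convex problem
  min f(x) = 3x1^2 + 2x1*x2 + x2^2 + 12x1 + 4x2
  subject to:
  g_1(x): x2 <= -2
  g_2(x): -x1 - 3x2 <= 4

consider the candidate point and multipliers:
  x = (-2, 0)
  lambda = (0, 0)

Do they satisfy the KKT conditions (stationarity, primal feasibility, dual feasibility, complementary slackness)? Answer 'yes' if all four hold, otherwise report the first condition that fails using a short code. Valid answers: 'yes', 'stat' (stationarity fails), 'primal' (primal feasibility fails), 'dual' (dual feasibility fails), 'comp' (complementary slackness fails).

Gradient of f: grad f(x) = Q x + c = (0, 0)
Constraint values g_i(x) = a_i^T x - b_i:
  g_1((-2, 0)) = 2
  g_2((-2, 0)) = -2
Stationarity residual: grad f(x) + sum_i lambda_i a_i = (0, 0)
  -> stationarity OK
Primal feasibility (all g_i <= 0): FAILS
Dual feasibility (all lambda_i >= 0): OK
Complementary slackness (lambda_i * g_i(x) = 0 for all i): OK

Verdict: the first failing condition is primal_feasibility -> primal.

primal


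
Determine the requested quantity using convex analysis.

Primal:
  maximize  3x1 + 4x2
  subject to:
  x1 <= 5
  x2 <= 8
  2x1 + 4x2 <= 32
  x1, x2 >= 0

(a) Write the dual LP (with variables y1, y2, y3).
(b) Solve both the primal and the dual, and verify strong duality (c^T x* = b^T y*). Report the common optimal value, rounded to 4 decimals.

The standard primal-dual pair for 'max c^T x s.t. A x <= b, x >= 0' is:
  Dual:  min b^T y  s.t.  A^T y >= c,  y >= 0.

So the dual LP is:
  minimize  5y1 + 8y2 + 32y3
  subject to:
    y1 + 2y3 >= 3
    y2 + 4y3 >= 4
    y1, y2, y3 >= 0

Solving the primal: x* = (5, 5.5).
  primal value c^T x* = 37.
Solving the dual: y* = (1, 0, 1).
  dual value b^T y* = 37.
Strong duality: c^T x* = b^T y*. Confirmed.

37


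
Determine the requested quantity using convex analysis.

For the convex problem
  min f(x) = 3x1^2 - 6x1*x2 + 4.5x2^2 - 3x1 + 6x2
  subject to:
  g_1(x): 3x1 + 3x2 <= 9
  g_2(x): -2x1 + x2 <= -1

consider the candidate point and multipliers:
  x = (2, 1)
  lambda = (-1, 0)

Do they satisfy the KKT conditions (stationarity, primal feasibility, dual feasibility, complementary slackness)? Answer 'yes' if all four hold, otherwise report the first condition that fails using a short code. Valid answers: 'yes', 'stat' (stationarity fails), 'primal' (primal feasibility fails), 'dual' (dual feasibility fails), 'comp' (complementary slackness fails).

Gradient of f: grad f(x) = Q x + c = (3, 3)
Constraint values g_i(x) = a_i^T x - b_i:
  g_1((2, 1)) = 0
  g_2((2, 1)) = -2
Stationarity residual: grad f(x) + sum_i lambda_i a_i = (0, 0)
  -> stationarity OK
Primal feasibility (all g_i <= 0): OK
Dual feasibility (all lambda_i >= 0): FAILS
Complementary slackness (lambda_i * g_i(x) = 0 for all i): OK

Verdict: the first failing condition is dual_feasibility -> dual.

dual


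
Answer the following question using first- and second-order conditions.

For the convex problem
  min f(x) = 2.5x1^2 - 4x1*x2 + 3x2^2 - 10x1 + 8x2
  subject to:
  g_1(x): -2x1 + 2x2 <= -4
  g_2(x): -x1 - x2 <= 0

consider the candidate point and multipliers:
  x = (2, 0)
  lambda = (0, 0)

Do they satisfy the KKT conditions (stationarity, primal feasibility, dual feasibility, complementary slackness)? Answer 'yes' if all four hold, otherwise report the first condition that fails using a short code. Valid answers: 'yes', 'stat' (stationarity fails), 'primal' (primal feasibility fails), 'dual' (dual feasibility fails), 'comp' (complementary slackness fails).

Gradient of f: grad f(x) = Q x + c = (0, 0)
Constraint values g_i(x) = a_i^T x - b_i:
  g_1((2, 0)) = 0
  g_2((2, 0)) = -2
Stationarity residual: grad f(x) + sum_i lambda_i a_i = (0, 0)
  -> stationarity OK
Primal feasibility (all g_i <= 0): OK
Dual feasibility (all lambda_i >= 0): OK
Complementary slackness (lambda_i * g_i(x) = 0 for all i): OK

Verdict: yes, KKT holds.

yes


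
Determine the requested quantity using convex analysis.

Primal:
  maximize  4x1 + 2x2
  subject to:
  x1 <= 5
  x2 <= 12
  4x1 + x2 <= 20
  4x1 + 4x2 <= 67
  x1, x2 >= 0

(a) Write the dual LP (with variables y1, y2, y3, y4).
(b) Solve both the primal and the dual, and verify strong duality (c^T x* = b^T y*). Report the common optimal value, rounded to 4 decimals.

The standard primal-dual pair for 'max c^T x s.t. A x <= b, x >= 0' is:
  Dual:  min b^T y  s.t.  A^T y >= c,  y >= 0.

So the dual LP is:
  minimize  5y1 + 12y2 + 20y3 + 67y4
  subject to:
    y1 + 4y3 + 4y4 >= 4
    y2 + y3 + 4y4 >= 2
    y1, y2, y3, y4 >= 0

Solving the primal: x* = (2, 12).
  primal value c^T x* = 32.
Solving the dual: y* = (0, 1, 1, 0).
  dual value b^T y* = 32.
Strong duality: c^T x* = b^T y*. Confirmed.

32


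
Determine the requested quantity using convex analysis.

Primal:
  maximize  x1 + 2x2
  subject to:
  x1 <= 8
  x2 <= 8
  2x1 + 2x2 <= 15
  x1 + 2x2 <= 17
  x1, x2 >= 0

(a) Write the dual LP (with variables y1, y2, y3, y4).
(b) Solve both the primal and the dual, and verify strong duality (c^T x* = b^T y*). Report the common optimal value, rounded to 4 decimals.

The standard primal-dual pair for 'max c^T x s.t. A x <= b, x >= 0' is:
  Dual:  min b^T y  s.t.  A^T y >= c,  y >= 0.

So the dual LP is:
  minimize  8y1 + 8y2 + 15y3 + 17y4
  subject to:
    y1 + 2y3 + y4 >= 1
    y2 + 2y3 + 2y4 >= 2
    y1, y2, y3, y4 >= 0

Solving the primal: x* = (0, 7.5).
  primal value c^T x* = 15.
Solving the dual: y* = (0, 0, 1, 0).
  dual value b^T y* = 15.
Strong duality: c^T x* = b^T y*. Confirmed.

15


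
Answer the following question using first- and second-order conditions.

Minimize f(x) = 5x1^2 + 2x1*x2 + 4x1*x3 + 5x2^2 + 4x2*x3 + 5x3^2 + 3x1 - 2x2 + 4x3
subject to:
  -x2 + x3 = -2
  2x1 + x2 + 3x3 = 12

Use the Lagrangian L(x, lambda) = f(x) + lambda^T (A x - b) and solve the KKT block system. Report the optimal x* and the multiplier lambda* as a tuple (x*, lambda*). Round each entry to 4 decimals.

Form the Lagrangian:
  L(x, lambda) = (1/2) x^T Q x + c^T x + lambda^T (A x - b)
Stationarity (grad_x L = 0): Q x + c + A^T lambda = 0.
Primal feasibility: A x = b.

This gives the KKT block system:
  [ Q   A^T ] [ x     ]   [-c ]
  [ A    0  ] [ lambda ] = [ b ]

Solving the linear system:
  x*      = (2.5455, 3.2273, 1.2273)
  lambda* = (20.3636, -19.9091)
  f(x*)   = 142.8636

x* = (2.5455, 3.2273, 1.2273), lambda* = (20.3636, -19.9091)


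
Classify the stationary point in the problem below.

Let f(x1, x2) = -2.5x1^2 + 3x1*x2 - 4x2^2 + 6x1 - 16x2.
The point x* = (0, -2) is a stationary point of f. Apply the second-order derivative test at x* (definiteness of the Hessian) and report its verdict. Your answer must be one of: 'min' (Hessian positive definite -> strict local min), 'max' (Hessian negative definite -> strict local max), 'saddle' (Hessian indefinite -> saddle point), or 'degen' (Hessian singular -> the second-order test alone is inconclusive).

Compute the Hessian H = grad^2 f:
  H = [[-5, 3], [3, -8]]
Verify stationarity: grad f(x*) = H x* + g = (0, 0).
Eigenvalues of H: -9.8541, -3.1459.
Both eigenvalues < 0, so H is negative definite -> x* is a strict local max.

max


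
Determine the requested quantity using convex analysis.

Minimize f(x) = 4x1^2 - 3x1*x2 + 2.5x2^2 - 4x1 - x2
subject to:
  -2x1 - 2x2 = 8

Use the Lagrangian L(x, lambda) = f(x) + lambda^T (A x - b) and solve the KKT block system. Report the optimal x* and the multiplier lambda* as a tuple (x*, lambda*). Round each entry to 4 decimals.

Form the Lagrangian:
  L(x, lambda) = (1/2) x^T Q x + c^T x + lambda^T (A x - b)
Stationarity (grad_x L = 0): Q x + c + A^T lambda = 0.
Primal feasibility: A x = b.

This gives the KKT block system:
  [ Q   A^T ] [ x     ]   [-c ]
  [ A    0  ] [ lambda ] = [ b ]

Solving the linear system:
  x*      = (-1.5263, -2.4737)
  lambda* = (-4.3947)
  f(x*)   = 21.8684

x* = (-1.5263, -2.4737), lambda* = (-4.3947)


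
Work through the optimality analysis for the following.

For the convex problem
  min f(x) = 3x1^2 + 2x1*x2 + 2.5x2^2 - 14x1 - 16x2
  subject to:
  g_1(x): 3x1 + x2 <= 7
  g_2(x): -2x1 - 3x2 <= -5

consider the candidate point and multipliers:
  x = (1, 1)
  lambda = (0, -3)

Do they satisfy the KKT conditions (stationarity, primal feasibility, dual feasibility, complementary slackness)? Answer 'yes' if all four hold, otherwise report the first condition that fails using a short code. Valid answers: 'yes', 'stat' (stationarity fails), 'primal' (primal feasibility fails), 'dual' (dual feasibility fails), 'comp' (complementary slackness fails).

Gradient of f: grad f(x) = Q x + c = (-6, -9)
Constraint values g_i(x) = a_i^T x - b_i:
  g_1((1, 1)) = -3
  g_2((1, 1)) = 0
Stationarity residual: grad f(x) + sum_i lambda_i a_i = (0, 0)
  -> stationarity OK
Primal feasibility (all g_i <= 0): OK
Dual feasibility (all lambda_i >= 0): FAILS
Complementary slackness (lambda_i * g_i(x) = 0 for all i): OK

Verdict: the first failing condition is dual_feasibility -> dual.

dual


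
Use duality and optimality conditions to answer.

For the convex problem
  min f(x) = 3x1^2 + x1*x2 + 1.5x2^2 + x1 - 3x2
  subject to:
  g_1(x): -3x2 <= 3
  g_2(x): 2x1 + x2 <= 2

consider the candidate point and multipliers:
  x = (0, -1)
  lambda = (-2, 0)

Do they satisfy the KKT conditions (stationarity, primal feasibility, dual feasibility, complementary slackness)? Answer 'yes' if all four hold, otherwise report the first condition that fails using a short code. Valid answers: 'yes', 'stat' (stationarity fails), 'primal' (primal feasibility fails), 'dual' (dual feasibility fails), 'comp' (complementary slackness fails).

Gradient of f: grad f(x) = Q x + c = (0, -6)
Constraint values g_i(x) = a_i^T x - b_i:
  g_1((0, -1)) = 0
  g_2((0, -1)) = -3
Stationarity residual: grad f(x) + sum_i lambda_i a_i = (0, 0)
  -> stationarity OK
Primal feasibility (all g_i <= 0): OK
Dual feasibility (all lambda_i >= 0): FAILS
Complementary slackness (lambda_i * g_i(x) = 0 for all i): OK

Verdict: the first failing condition is dual_feasibility -> dual.

dual


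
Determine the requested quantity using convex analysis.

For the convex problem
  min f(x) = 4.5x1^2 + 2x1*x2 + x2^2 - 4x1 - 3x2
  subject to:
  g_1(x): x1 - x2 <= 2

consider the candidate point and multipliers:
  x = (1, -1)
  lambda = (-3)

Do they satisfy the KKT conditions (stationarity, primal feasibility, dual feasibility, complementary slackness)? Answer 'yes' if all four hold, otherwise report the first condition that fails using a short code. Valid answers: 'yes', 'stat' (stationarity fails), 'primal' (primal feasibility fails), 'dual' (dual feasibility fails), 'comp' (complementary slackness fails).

Gradient of f: grad f(x) = Q x + c = (3, -3)
Constraint values g_i(x) = a_i^T x - b_i:
  g_1((1, -1)) = 0
Stationarity residual: grad f(x) + sum_i lambda_i a_i = (0, 0)
  -> stationarity OK
Primal feasibility (all g_i <= 0): OK
Dual feasibility (all lambda_i >= 0): FAILS
Complementary slackness (lambda_i * g_i(x) = 0 for all i): OK

Verdict: the first failing condition is dual_feasibility -> dual.

dual


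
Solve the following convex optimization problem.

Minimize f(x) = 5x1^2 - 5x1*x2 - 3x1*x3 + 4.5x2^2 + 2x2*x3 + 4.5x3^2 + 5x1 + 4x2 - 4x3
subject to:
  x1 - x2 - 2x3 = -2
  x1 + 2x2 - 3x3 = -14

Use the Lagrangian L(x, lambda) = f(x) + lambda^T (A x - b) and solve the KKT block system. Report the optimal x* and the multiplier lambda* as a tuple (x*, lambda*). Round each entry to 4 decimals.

Form the Lagrangian:
  L(x, lambda) = (1/2) x^T Q x + c^T x + lambda^T (A x - b)
Stationarity (grad_x L = 0): Q x + c + A^T lambda = 0.
Primal feasibility: A x = b.

This gives the KKT block system:
  [ Q   A^T ] [ x     ]   [-c ]
  [ A    0  ] [ lambda ] = [ b ]

Solving the linear system:
  x*      = (-1.952, -3.4217, 1.7348)
  lambda* = (-2.7778, 5.3939)
  f(x*)   = 19.7866

x* = (-1.952, -3.4217, 1.7348), lambda* = (-2.7778, 5.3939)


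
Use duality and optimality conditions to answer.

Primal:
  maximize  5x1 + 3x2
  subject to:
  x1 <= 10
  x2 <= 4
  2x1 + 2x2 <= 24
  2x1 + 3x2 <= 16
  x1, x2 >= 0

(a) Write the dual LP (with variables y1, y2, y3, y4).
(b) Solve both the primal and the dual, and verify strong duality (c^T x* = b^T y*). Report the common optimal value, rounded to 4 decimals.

The standard primal-dual pair for 'max c^T x s.t. A x <= b, x >= 0' is:
  Dual:  min b^T y  s.t.  A^T y >= c,  y >= 0.

So the dual LP is:
  minimize  10y1 + 4y2 + 24y3 + 16y4
  subject to:
    y1 + 2y3 + 2y4 >= 5
    y2 + 2y3 + 3y4 >= 3
    y1, y2, y3, y4 >= 0

Solving the primal: x* = (8, 0).
  primal value c^T x* = 40.
Solving the dual: y* = (0, 0, 0, 2.5).
  dual value b^T y* = 40.
Strong duality: c^T x* = b^T y*. Confirmed.

40


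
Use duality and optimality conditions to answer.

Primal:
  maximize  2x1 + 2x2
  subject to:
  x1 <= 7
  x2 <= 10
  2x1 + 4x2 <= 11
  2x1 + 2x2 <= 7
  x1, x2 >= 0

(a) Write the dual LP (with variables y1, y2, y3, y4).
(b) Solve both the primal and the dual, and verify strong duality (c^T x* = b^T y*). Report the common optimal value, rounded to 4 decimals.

The standard primal-dual pair for 'max c^T x s.t. A x <= b, x >= 0' is:
  Dual:  min b^T y  s.t.  A^T y >= c,  y >= 0.

So the dual LP is:
  minimize  7y1 + 10y2 + 11y3 + 7y4
  subject to:
    y1 + 2y3 + 2y4 >= 2
    y2 + 4y3 + 2y4 >= 2
    y1, y2, y3, y4 >= 0

Solving the primal: x* = (3.5, 0).
  primal value c^T x* = 7.
Solving the dual: y* = (0, 0, 0, 1).
  dual value b^T y* = 7.
Strong duality: c^T x* = b^T y*. Confirmed.

7


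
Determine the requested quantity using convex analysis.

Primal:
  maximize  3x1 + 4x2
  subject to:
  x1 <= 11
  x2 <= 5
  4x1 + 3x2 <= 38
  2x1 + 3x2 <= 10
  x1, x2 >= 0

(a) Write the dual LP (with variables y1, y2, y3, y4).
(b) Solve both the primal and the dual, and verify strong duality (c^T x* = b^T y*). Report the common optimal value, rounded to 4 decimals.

The standard primal-dual pair for 'max c^T x s.t. A x <= b, x >= 0' is:
  Dual:  min b^T y  s.t.  A^T y >= c,  y >= 0.

So the dual LP is:
  minimize  11y1 + 5y2 + 38y3 + 10y4
  subject to:
    y1 + 4y3 + 2y4 >= 3
    y2 + 3y3 + 3y4 >= 4
    y1, y2, y3, y4 >= 0

Solving the primal: x* = (5, 0).
  primal value c^T x* = 15.
Solving the dual: y* = (0, 0, 0, 1.5).
  dual value b^T y* = 15.
Strong duality: c^T x* = b^T y*. Confirmed.

15


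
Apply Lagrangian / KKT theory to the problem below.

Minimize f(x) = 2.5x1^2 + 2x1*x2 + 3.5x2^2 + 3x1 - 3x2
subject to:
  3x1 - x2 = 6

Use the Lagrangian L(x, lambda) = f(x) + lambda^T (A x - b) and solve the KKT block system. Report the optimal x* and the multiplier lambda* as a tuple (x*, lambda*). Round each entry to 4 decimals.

Form the Lagrangian:
  L(x, lambda) = (1/2) x^T Q x + c^T x + lambda^T (A x - b)
Stationarity (grad_x L = 0): Q x + c + A^T lambda = 0.
Primal feasibility: A x = b.

This gives the KKT block system:
  [ Q   A^T ] [ x     ]   [-c ]
  [ A    0  ] [ lambda ] = [ b ]

Solving the linear system:
  x*      = (1.8, -0.6)
  lambda* = (-3.6)
  f(x*)   = 14.4

x* = (1.8, -0.6), lambda* = (-3.6)


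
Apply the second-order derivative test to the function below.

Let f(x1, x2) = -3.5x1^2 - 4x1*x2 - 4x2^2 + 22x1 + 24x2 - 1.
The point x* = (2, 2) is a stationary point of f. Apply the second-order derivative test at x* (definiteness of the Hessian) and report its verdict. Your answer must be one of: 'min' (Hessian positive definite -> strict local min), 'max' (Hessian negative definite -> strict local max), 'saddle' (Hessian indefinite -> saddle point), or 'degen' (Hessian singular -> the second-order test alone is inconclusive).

Compute the Hessian H = grad^2 f:
  H = [[-7, -4], [-4, -8]]
Verify stationarity: grad f(x*) = H x* + g = (0, 0).
Eigenvalues of H: -11.5311, -3.4689.
Both eigenvalues < 0, so H is negative definite -> x* is a strict local max.

max


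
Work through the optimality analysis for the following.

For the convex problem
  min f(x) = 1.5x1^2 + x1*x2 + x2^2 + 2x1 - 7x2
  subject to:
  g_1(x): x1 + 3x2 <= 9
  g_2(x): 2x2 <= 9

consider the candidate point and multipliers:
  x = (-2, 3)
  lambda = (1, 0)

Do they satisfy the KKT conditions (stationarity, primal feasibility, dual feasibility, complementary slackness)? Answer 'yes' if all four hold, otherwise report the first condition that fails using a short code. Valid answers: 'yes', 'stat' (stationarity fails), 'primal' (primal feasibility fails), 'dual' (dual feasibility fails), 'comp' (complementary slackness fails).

Gradient of f: grad f(x) = Q x + c = (-1, -3)
Constraint values g_i(x) = a_i^T x - b_i:
  g_1((-2, 3)) = -2
  g_2((-2, 3)) = -3
Stationarity residual: grad f(x) + sum_i lambda_i a_i = (0, 0)
  -> stationarity OK
Primal feasibility (all g_i <= 0): OK
Dual feasibility (all lambda_i >= 0): OK
Complementary slackness (lambda_i * g_i(x) = 0 for all i): FAILS

Verdict: the first failing condition is complementary_slackness -> comp.

comp


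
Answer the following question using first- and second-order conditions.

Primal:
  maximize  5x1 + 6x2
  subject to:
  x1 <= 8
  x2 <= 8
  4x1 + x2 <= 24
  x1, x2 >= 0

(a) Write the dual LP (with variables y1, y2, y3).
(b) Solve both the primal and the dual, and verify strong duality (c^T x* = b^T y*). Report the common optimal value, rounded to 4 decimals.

The standard primal-dual pair for 'max c^T x s.t. A x <= b, x >= 0' is:
  Dual:  min b^T y  s.t.  A^T y >= c,  y >= 0.

So the dual LP is:
  minimize  8y1 + 8y2 + 24y3
  subject to:
    y1 + 4y3 >= 5
    y2 + y3 >= 6
    y1, y2, y3 >= 0

Solving the primal: x* = (4, 8).
  primal value c^T x* = 68.
Solving the dual: y* = (0, 4.75, 1.25).
  dual value b^T y* = 68.
Strong duality: c^T x* = b^T y*. Confirmed.

68


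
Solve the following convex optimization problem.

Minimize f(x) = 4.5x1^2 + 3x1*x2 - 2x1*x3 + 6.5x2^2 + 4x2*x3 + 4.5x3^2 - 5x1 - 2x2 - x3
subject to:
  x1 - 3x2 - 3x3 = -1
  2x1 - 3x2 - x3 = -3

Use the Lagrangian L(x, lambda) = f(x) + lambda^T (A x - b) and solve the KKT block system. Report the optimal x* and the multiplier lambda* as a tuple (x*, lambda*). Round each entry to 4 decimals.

Form the Lagrangian:
  L(x, lambda) = (1/2) x^T Q x + c^T x + lambda^T (A x - b)
Stationarity (grad_x L = 0): Q x + c + A^T lambda = 0.
Primal feasibility: A x = b.

This gives the KKT block system:
  [ Q   A^T ] [ x     ]   [-c ]
  [ A    0  ] [ lambda ] = [ b ]

Solving the linear system:
  x*      = (-0.5336, 0.8886, -0.7332)
  lambda* = (-2.3248, 3.9977)
  f(x*)   = 5.6462

x* = (-0.5336, 0.8886, -0.7332), lambda* = (-2.3248, 3.9977)


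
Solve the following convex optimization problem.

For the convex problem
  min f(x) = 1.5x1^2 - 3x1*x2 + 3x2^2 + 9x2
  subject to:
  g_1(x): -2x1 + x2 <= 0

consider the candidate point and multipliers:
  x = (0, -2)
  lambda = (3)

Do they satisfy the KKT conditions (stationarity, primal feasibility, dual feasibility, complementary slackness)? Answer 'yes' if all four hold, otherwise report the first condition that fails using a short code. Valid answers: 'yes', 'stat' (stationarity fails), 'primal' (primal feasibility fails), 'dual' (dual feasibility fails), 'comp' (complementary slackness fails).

Gradient of f: grad f(x) = Q x + c = (6, -3)
Constraint values g_i(x) = a_i^T x - b_i:
  g_1((0, -2)) = -2
Stationarity residual: grad f(x) + sum_i lambda_i a_i = (0, 0)
  -> stationarity OK
Primal feasibility (all g_i <= 0): OK
Dual feasibility (all lambda_i >= 0): OK
Complementary slackness (lambda_i * g_i(x) = 0 for all i): FAILS

Verdict: the first failing condition is complementary_slackness -> comp.

comp


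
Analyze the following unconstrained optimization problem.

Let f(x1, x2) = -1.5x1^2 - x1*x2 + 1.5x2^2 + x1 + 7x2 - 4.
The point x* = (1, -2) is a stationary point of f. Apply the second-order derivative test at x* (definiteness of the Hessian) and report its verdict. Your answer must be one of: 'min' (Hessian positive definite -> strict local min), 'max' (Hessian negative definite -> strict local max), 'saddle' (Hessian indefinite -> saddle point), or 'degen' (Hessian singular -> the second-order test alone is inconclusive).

Compute the Hessian H = grad^2 f:
  H = [[-3, -1], [-1, 3]]
Verify stationarity: grad f(x*) = H x* + g = (0, 0).
Eigenvalues of H: -3.1623, 3.1623.
Eigenvalues have mixed signs, so H is indefinite -> x* is a saddle point.

saddle


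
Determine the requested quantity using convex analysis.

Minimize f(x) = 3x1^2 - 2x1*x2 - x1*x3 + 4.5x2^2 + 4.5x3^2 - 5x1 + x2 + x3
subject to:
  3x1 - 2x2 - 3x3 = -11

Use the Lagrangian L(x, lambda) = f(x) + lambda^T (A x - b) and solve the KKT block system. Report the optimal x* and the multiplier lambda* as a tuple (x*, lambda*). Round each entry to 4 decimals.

Form the Lagrangian:
  L(x, lambda) = (1/2) x^T Q x + c^T x + lambda^T (A x - b)
Stationarity (grad_x L = 0): Q x + c + A^T lambda = 0.
Primal feasibility: A x = b.

This gives the KKT block system:
  [ Q   A^T ] [ x     ]   [-c ]
  [ A    0  ] [ lambda ] = [ b ]

Solving the linear system:
  x*      = (-1.4793, 0.8322, 1.6326)
  lambda* = (5.7242)
  f(x*)   = 36.4137

x* = (-1.4793, 0.8322, 1.6326), lambda* = (5.7242)


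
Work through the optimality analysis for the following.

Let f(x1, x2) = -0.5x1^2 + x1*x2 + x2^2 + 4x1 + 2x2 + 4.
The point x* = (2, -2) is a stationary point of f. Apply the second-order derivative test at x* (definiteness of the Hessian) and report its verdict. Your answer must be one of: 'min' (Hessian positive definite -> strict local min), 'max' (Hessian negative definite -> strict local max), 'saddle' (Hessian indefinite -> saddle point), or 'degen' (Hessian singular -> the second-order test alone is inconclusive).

Compute the Hessian H = grad^2 f:
  H = [[-1, 1], [1, 2]]
Verify stationarity: grad f(x*) = H x* + g = (0, 0).
Eigenvalues of H: -1.3028, 2.3028.
Eigenvalues have mixed signs, so H is indefinite -> x* is a saddle point.

saddle


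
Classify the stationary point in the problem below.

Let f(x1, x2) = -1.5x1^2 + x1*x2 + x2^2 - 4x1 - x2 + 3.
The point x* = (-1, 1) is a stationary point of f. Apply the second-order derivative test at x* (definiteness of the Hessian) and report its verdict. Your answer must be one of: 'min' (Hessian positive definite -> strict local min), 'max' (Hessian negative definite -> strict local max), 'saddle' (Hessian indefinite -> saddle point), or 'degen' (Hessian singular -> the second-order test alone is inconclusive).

Compute the Hessian H = grad^2 f:
  H = [[-3, 1], [1, 2]]
Verify stationarity: grad f(x*) = H x* + g = (0, 0).
Eigenvalues of H: -3.1926, 2.1926.
Eigenvalues have mixed signs, so H is indefinite -> x* is a saddle point.

saddle


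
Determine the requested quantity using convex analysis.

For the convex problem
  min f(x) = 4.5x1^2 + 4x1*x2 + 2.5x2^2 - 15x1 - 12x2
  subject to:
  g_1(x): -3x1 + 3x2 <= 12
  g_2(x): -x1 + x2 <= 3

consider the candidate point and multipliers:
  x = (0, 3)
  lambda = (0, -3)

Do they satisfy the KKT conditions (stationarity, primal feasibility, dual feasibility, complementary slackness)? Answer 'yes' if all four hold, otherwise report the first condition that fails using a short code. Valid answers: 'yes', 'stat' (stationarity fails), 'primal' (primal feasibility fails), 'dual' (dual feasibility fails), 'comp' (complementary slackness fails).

Gradient of f: grad f(x) = Q x + c = (-3, 3)
Constraint values g_i(x) = a_i^T x - b_i:
  g_1((0, 3)) = -3
  g_2((0, 3)) = 0
Stationarity residual: grad f(x) + sum_i lambda_i a_i = (0, 0)
  -> stationarity OK
Primal feasibility (all g_i <= 0): OK
Dual feasibility (all lambda_i >= 0): FAILS
Complementary slackness (lambda_i * g_i(x) = 0 for all i): OK

Verdict: the first failing condition is dual_feasibility -> dual.

dual


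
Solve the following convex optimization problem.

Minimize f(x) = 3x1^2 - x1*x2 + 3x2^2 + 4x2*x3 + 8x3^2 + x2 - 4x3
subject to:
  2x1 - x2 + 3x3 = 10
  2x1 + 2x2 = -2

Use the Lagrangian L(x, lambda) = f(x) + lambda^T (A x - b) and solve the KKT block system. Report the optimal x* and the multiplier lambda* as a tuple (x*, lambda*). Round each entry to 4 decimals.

Form the Lagrangian:
  L(x, lambda) = (1/2) x^T Q x + c^T x + lambda^T (A x - b)
Stationarity (grad_x L = 0): Q x + c + A^T lambda = 0.
Primal feasibility: A x = b.

This gives the KKT block system:
  [ Q   A^T ] [ x     ]   [-c ]
  [ A    0  ] [ lambda ] = [ b ]

Solving the linear system:
  x*      = (1.2105, -2.2105, 1.7895)
  lambda* = (-5.2632, 0.5263)
  f(x*)   = 22.1579

x* = (1.2105, -2.2105, 1.7895), lambda* = (-5.2632, 0.5263)


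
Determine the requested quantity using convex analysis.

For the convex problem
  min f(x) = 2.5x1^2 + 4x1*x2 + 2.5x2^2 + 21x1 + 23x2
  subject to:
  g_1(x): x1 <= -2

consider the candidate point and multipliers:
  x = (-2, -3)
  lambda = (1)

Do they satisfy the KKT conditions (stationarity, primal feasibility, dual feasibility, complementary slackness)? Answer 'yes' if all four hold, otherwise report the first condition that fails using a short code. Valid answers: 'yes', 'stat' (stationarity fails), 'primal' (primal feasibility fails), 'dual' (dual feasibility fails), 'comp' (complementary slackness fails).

Gradient of f: grad f(x) = Q x + c = (-1, 0)
Constraint values g_i(x) = a_i^T x - b_i:
  g_1((-2, -3)) = 0
Stationarity residual: grad f(x) + sum_i lambda_i a_i = (0, 0)
  -> stationarity OK
Primal feasibility (all g_i <= 0): OK
Dual feasibility (all lambda_i >= 0): OK
Complementary slackness (lambda_i * g_i(x) = 0 for all i): OK

Verdict: yes, KKT holds.

yes


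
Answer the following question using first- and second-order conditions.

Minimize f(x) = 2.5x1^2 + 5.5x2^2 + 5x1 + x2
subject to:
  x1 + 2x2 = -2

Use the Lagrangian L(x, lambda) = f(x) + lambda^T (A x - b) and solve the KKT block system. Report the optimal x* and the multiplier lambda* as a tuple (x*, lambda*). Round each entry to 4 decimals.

Form the Lagrangian:
  L(x, lambda) = (1/2) x^T Q x + c^T x + lambda^T (A x - b)
Stationarity (grad_x L = 0): Q x + c + A^T lambda = 0.
Primal feasibility: A x = b.

This gives the KKT block system:
  [ Q   A^T ] [ x     ]   [-c ]
  [ A    0  ] [ lambda ] = [ b ]

Solving the linear system:
  x*      = (-1.2903, -0.3548)
  lambda* = (1.4516)
  f(x*)   = -1.9516

x* = (-1.2903, -0.3548), lambda* = (1.4516)


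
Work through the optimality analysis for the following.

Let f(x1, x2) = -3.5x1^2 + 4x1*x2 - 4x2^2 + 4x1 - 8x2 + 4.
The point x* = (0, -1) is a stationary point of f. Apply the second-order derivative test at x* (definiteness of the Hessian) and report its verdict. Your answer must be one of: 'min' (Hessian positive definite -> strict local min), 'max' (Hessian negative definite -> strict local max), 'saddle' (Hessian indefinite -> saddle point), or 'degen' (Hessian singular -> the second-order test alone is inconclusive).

Compute the Hessian H = grad^2 f:
  H = [[-7, 4], [4, -8]]
Verify stationarity: grad f(x*) = H x* + g = (0, 0).
Eigenvalues of H: -11.5311, -3.4689.
Both eigenvalues < 0, so H is negative definite -> x* is a strict local max.

max


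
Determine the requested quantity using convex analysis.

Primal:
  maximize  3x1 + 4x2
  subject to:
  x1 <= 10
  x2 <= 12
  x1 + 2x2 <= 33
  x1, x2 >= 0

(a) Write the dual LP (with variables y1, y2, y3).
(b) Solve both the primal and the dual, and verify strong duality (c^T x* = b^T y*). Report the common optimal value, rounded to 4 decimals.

The standard primal-dual pair for 'max c^T x s.t. A x <= b, x >= 0' is:
  Dual:  min b^T y  s.t.  A^T y >= c,  y >= 0.

So the dual LP is:
  minimize  10y1 + 12y2 + 33y3
  subject to:
    y1 + y3 >= 3
    y2 + 2y3 >= 4
    y1, y2, y3 >= 0

Solving the primal: x* = (10, 11.5).
  primal value c^T x* = 76.
Solving the dual: y* = (1, 0, 2).
  dual value b^T y* = 76.
Strong duality: c^T x* = b^T y*. Confirmed.

76


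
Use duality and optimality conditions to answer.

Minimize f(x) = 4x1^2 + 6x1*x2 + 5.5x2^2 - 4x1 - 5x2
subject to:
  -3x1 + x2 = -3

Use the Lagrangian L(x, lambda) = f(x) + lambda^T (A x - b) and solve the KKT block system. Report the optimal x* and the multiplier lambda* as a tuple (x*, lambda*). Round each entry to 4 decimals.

Form the Lagrangian:
  L(x, lambda) = (1/2) x^T Q x + c^T x + lambda^T (A x - b)
Stationarity (grad_x L = 0): Q x + c + A^T lambda = 0.
Primal feasibility: A x = b.

This gives the KKT block system:
  [ Q   A^T ] [ x     ]   [-c ]
  [ A    0  ] [ lambda ] = [ b ]

Solving the linear system:
  x*      = (0.951, -0.1469)
  lambda* = (0.9091)
  f(x*)   = -0.1713

x* = (0.951, -0.1469), lambda* = (0.9091)


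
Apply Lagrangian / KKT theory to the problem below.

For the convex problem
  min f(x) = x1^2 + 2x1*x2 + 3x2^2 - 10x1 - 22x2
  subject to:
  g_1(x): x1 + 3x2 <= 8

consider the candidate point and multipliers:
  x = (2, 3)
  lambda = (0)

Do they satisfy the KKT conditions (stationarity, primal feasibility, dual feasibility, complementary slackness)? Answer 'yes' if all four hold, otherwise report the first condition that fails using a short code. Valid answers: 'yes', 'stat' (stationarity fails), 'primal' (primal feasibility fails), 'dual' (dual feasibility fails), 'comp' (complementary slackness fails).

Gradient of f: grad f(x) = Q x + c = (0, 0)
Constraint values g_i(x) = a_i^T x - b_i:
  g_1((2, 3)) = 3
Stationarity residual: grad f(x) + sum_i lambda_i a_i = (0, 0)
  -> stationarity OK
Primal feasibility (all g_i <= 0): FAILS
Dual feasibility (all lambda_i >= 0): OK
Complementary slackness (lambda_i * g_i(x) = 0 for all i): OK

Verdict: the first failing condition is primal_feasibility -> primal.

primal


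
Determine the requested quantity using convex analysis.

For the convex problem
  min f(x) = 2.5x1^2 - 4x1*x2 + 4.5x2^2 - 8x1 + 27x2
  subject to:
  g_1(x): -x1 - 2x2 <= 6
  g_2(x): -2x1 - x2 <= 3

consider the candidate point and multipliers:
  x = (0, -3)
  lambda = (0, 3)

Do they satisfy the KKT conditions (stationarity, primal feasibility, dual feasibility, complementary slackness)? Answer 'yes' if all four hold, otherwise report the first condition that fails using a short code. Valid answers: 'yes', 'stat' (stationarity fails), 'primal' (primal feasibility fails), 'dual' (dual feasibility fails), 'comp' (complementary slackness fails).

Gradient of f: grad f(x) = Q x + c = (4, 0)
Constraint values g_i(x) = a_i^T x - b_i:
  g_1((0, -3)) = 0
  g_2((0, -3)) = 0
Stationarity residual: grad f(x) + sum_i lambda_i a_i = (-2, -3)
  -> stationarity FAILS
Primal feasibility (all g_i <= 0): OK
Dual feasibility (all lambda_i >= 0): OK
Complementary slackness (lambda_i * g_i(x) = 0 for all i): OK

Verdict: the first failing condition is stationarity -> stat.

stat


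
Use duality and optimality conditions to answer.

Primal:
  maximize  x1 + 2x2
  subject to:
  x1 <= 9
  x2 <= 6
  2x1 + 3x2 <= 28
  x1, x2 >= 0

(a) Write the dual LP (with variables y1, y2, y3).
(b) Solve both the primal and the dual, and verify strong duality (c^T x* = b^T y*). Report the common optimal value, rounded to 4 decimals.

The standard primal-dual pair for 'max c^T x s.t. A x <= b, x >= 0' is:
  Dual:  min b^T y  s.t.  A^T y >= c,  y >= 0.

So the dual LP is:
  minimize  9y1 + 6y2 + 28y3
  subject to:
    y1 + 2y3 >= 1
    y2 + 3y3 >= 2
    y1, y2, y3 >= 0

Solving the primal: x* = (5, 6).
  primal value c^T x* = 17.
Solving the dual: y* = (0, 0.5, 0.5).
  dual value b^T y* = 17.
Strong duality: c^T x* = b^T y*. Confirmed.

17


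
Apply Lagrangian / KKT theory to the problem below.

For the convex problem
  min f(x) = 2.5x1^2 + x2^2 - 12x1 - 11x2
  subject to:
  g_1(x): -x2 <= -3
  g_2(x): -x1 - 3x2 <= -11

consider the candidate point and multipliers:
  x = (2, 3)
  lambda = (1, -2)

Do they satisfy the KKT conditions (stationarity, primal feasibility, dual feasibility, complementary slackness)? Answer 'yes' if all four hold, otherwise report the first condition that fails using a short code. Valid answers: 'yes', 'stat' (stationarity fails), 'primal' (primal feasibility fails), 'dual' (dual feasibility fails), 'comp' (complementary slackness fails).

Gradient of f: grad f(x) = Q x + c = (-2, -5)
Constraint values g_i(x) = a_i^T x - b_i:
  g_1((2, 3)) = 0
  g_2((2, 3)) = 0
Stationarity residual: grad f(x) + sum_i lambda_i a_i = (0, 0)
  -> stationarity OK
Primal feasibility (all g_i <= 0): OK
Dual feasibility (all lambda_i >= 0): FAILS
Complementary slackness (lambda_i * g_i(x) = 0 for all i): OK

Verdict: the first failing condition is dual_feasibility -> dual.

dual


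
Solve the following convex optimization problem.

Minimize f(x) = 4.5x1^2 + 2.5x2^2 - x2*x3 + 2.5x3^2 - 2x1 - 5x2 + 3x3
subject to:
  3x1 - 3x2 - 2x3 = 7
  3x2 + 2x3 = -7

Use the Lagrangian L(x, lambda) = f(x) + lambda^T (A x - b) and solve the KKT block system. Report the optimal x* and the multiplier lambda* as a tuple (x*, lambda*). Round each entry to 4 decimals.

Form the Lagrangian:
  L(x, lambda) = (1/2) x^T Q x + c^T x + lambda^T (A x - b)
Stationarity (grad_x L = 0): Q x + c + A^T lambda = 0.
Primal feasibility: A x = b.

This gives the KKT block system:
  [ Q   A^T ] [ x     ]   [-c ]
  [ A    0  ] [ lambda ] = [ b ]

Solving the linear system:
  x*      = (0, -1.0519, -1.9221)
  lambda* = (0.6667, 3.4459)
  f(x*)   = 9.474

x* = (0, -1.0519, -1.9221), lambda* = (0.6667, 3.4459)


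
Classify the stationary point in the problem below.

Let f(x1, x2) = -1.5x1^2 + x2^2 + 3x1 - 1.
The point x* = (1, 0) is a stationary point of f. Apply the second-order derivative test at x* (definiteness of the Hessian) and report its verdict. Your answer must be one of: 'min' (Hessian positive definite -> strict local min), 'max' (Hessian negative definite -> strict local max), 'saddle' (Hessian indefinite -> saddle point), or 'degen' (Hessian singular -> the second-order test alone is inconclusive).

Compute the Hessian H = grad^2 f:
  H = [[-3, 0], [0, 2]]
Verify stationarity: grad f(x*) = H x* + g = (0, 0).
Eigenvalues of H: -3, 2.
Eigenvalues have mixed signs, so H is indefinite -> x* is a saddle point.

saddle


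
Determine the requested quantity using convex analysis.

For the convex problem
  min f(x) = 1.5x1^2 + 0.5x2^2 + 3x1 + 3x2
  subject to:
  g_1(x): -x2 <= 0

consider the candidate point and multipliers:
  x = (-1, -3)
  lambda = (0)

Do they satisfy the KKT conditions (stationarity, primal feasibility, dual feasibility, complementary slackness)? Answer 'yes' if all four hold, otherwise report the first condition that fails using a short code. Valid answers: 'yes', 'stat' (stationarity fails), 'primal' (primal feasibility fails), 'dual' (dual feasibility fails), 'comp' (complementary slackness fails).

Gradient of f: grad f(x) = Q x + c = (0, 0)
Constraint values g_i(x) = a_i^T x - b_i:
  g_1((-1, -3)) = 3
Stationarity residual: grad f(x) + sum_i lambda_i a_i = (0, 0)
  -> stationarity OK
Primal feasibility (all g_i <= 0): FAILS
Dual feasibility (all lambda_i >= 0): OK
Complementary slackness (lambda_i * g_i(x) = 0 for all i): OK

Verdict: the first failing condition is primal_feasibility -> primal.

primal
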